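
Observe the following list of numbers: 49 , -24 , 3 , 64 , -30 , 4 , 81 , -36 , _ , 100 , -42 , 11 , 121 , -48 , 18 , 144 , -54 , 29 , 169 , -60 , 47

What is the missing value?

Split by position mod 3 into 3 tracks.
Subsequence A: 49, 64, 81, 100, 121, 144, 169 — perfect squares starting at 7².
Subsequence B: -24, -30, -36, -42, -48, -54, -60 — subtracting 6 each time.
Subsequence C: 3, 4, ?, 11, 18, 29, 47 — Fibonacci-style (each term is the sum of the two before it).
So the missing entry in subsequence C is 7.

7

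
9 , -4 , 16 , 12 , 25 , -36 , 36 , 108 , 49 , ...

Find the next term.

-324

Positions 1, 3, 5, … form one subsequence and positions 2, 4, 6, … form another.
Stream A is 9, 16, 25, 36, 49, which is the squares 3², 4², 5², ….
Stream B is -4, 12, -36, 108, which is geometric, ×-3 each step.
Position 10 → stream B, term 5 = -324.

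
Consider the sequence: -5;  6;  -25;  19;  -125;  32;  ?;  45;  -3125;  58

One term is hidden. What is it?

-625

Split by position mod 2 into 2 tracks.
Track A: -5, -25, -125, ?, -3125 (geometric, ×5 each step).
Track B: 6, 19, 32, 45, 58 (linear: a_n = -7 + 13·n).
So the missing entry in track A is -625.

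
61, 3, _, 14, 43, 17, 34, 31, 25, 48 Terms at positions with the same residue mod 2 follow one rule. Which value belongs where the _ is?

52

Split by position mod 2 into 2 tracks.
Track A: 61, ?, 43, 34, 25 (subtracting 9 each time).
Track B: 3, 14, 17, 31, 48 (a Fibonacci-like recurrence a_n = a_{n-1} + a_{n-2}).
So the missing entry in track A is 52.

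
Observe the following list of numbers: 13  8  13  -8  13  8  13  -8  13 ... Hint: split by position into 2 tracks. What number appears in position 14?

8

The terms cycle through 2 interleaved subsequences.
Track A: 13, 13, 13, 13, 13. Always 13.
Track B: 8, -8, 8, -8. Alternating ±8.
Term 14 comes from track B (its 7th entry): 8.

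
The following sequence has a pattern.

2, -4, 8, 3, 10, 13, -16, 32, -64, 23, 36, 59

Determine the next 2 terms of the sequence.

The slot pattern repeats as AAABBB (period 6), so there are 2 interleaved tracks.
Subsequence A: 2, -4, 8, -16, 32, -64 — a geometric progression (common ratio -2).
Subsequence B: 3, 10, 13, 23, 36, 59 — a Fibonacci-like recurrence a_n = a_{n-1} + a_{n-2}.
Position 13 → subsequence A, term 7 = 128.
The 14th slot belongs to subsequence A; its 8th term is -256.

128, -256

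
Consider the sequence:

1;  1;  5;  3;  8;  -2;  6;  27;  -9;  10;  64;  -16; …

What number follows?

Split by position mod 3 into 3 tracks.
Track A: 1, 3, 6, 10 (triangular numbers n(n+1)/2 for n = 1, 2, …).
Track B: 1, 8, 27, 64 (the cubes 1³, 2³, 3³, …).
Track C: 5, -2, -9, -16 (arithmetic, step −7).
Position 13 falls in track A as its term 5, giving 15.

15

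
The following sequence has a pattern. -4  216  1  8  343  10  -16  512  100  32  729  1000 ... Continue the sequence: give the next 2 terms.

-64, 1000

Taking every 3rd term gives 3 separate tracks.
Track A: -4, 8, -16, 32 — a geometric progression (common ratio -2).
Track B: 216, 343, 512, 729 — consecutive cubes n³ from n = 6.
Track C: 1, 10, 100, 1000 — powers of 10.
Position 13 falls in track A as its term 5, giving -64.
Position 14 → track B, term 5 = 1000.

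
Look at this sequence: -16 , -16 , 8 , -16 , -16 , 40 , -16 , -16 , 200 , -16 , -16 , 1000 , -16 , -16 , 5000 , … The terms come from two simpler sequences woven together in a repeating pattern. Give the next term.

-16

Reading positions in blocks of 3 reveals the pattern AAB — 2 tracks woven together.
Track A = -16, -16, -16, -16, -16, -16, -16, -16, -16, -16: the constant sequence -16.
Track B = 8, 40, 200, 1000, 5000: a geometric progression (common ratio 5).
Term 16 comes from track A (its 11th entry): -16.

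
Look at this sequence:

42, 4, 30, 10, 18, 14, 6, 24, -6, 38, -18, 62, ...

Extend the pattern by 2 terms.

Split by position mod 2 into 2 tracks.
Stream A: 42, 30, 18, 6, -6, -18. Arithmetic with common difference −12.
Stream B: 4, 10, 14, 24, 38, 62. Each term equals the sum of the previous two.
Term 13 comes from stream A (its 7th entry): -30.
Term 14 comes from stream B (its 7th entry): 100.

-30, 100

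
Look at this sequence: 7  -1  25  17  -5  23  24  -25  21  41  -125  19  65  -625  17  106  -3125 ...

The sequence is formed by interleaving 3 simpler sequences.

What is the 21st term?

The terms cycle through 3 interleaved subsequences.
Track A is 7, 17, 24, 41, 65, 106, which is a Fibonacci-like recurrence a_n = a_{n-1} + a_{n-2}.
Track B is -1, -5, -25, -125, -625, -3125, which is geometric with ratio 5.
Track C is 25, 23, 21, 19, 17, which is linear: a_n = 27 − 2·n.
The 21st slot belongs to track C; its 7th term is 13.

13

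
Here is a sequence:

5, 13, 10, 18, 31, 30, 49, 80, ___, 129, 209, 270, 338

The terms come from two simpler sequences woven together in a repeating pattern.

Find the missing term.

Reading positions in blocks of 3 reveals the pattern AAB — 2 tracks woven together.
Stream A = 5, 13, 18, 31, 49, 80, 129, 209, 338: Fibonacci-style (each term is the sum of the two before it).
Stream B = 10, 30, ?, 270: geometric with ratio 3.
So the missing entry in stream B is 90.

90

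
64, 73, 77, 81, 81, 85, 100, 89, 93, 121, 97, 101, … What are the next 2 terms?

144, 105

Reading positions in blocks of 3 reveals the pattern ABB — 2 tracks woven together.
Track A: 64, 81, 100, 121. Perfect squares starting at 8².
Track B: 73, 77, 81, 85, 89, 93, 97, 101. Adding 4 each time.
Position 13 falls in track A as its term 5, giving 144.
The 14th slot belongs to track B; its 9th term is 105.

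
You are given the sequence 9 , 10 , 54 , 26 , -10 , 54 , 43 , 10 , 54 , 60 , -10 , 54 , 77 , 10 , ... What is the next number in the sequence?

54

Split by position mod 3: positions 1, 4, 7, … form one track, and each other residue class forms its own.
Track A = 9, 26, 43, 60, 77: arithmetic, step +17.
Track B = 10, -10, 10, -10, 10: the oscillation 10·(−1)^(n+1).
Track C = 54, 54, 54, 54: the constant sequence 54.
The 15th slot belongs to track C; its 5th term is 54.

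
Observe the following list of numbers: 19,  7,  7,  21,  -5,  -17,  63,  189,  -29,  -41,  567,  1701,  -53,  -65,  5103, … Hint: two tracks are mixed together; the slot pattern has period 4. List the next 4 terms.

15309, -77, -89, 45927

The slot pattern repeats as AABB (period 4), so there are 2 interleaved tracks.
Stream A: 19, 7, -5, -17, -29, -41, -53, -65 (arithmetic, step −12).
Stream B: 7, 21, 63, 189, 567, 1701, 5103 (geometric with ratio 3).
The 16th slot belongs to stream B; its 8th term is 15309.
The 17th slot belongs to stream A; its 9th term is -77.
Position 18 → stream A, term 10 = -89.
Term 19 comes from stream B (its 9th entry): 45927.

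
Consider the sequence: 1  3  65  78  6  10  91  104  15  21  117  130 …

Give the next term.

Reading positions in blocks of 4 reveals the pattern AABB — 2 tracks woven together.
Track A: 1, 3, 6, 10, 15, 21. Triangular numbers n(n+1)/2 for n = 1, 2, ….
Track B: 65, 78, 91, 104, 117, 130. Adding 13 each time.
The 13th slot belongs to track A; its 7th term is 28.

28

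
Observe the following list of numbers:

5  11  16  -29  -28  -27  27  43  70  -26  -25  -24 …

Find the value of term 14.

The slot pattern repeats as AAABBB (period 6), so there are 2 interleaved tracks.
Stream A: 5, 11, 16, 27, 43, 70 — a Fibonacci-like recurrence a_n = a_{n-1} + a_{n-2}.
Stream B: -29, -28, -27, -26, -25, -24 — arithmetic, step +1.
Position 14 falls in stream A as its term 8, giving 183.

183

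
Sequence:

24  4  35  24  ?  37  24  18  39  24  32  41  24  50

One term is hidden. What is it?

Split by position mod 3 into 3 tracks.
Track A: 24, 24, 24, 24, 24 (always 24).
Track B: 4, ?, 18, 32, 50 (each term equals the sum of the previous two).
Track C: 35, 37, 39, 41 (arithmetic with common difference +2).
Track B's pattern makes the blank 14.

14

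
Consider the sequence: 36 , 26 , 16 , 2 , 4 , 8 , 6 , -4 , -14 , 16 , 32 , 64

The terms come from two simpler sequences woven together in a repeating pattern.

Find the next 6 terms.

-24, -34, -44, 128, 256, 512

The slot pattern repeats as AAABBB (period 6), so there are 2 interleaved tracks.
Track A is 36, 26, 16, 6, -4, -14, which is linear: a_n = 46 − 10·n.
Track B is 2, 4, 8, 16, 32, 64, which is successive powers of 2.
Term 13 comes from track A (its 7th entry): -24.
The 14th slot belongs to track A; its 8th term is -34.
The 15th slot belongs to track A; its 9th term is -44.
Position 16 → track B, term 7 = 128.
Position 17 falls in track B as its term 8, giving 256.
Position 18 falls in track B as its term 9, giving 512.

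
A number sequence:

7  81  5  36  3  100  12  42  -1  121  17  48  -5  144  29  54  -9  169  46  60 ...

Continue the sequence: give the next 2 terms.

-13, 196

Split by position mod 4: positions 1, 5, 9, … form one track, and each other residue class forms its own.
Track A = 7, 3, -1, -5, -9: linear: a_n = 11 − 4·n.
Track B = 81, 100, 121, 144, 169: the squares 9², 10², 11², ….
Track C = 5, 12, 17, 29, 46: Fibonacci-style (each term is the sum of the two before it).
Track D = 36, 42, 48, 54, 60: arithmetic with common difference +6.
The 21st slot belongs to track A; its 6th term is -13.
Position 22 → track B, term 6 = 196.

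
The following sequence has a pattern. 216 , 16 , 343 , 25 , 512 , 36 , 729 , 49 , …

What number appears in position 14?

100

Odd-indexed and even-indexed terms follow separate rules.
Stream A is 216, 343, 512, 729, which is the cubes 6³, 7³, 8³, ….
Stream B is 16, 25, 36, 49, which is perfect squares starting at 4².
Position 14 falls in stream B as its term 7, giving 100.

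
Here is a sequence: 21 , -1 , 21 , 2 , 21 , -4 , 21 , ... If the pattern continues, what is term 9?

21

Positions 1, 3, 5, … form one subsequence and positions 2, 4, 6, … form another.
Track A = 21, 21, 21, 21: constant 21.
Track B = -1, 2, -4: a geometric progression (common ratio -2).
Position 9 falls in track A as its term 5, giving 21.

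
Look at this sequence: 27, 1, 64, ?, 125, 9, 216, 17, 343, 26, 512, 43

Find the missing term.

Taking every 2nd term gives 2 separate tracks.
Subsequence A = 27, 64, 125, 216, 343, 512: perfect cubes starting at 3³.
Subsequence B = 1, ?, 9, 17, 26, 43: each term equals the sum of the previous two.
The gap is subsequence B's term 2; the rule gives 8.

8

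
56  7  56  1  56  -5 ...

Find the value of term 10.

-17

Split by position mod 2 into 2 tracks.
Track A: 56, 56, 56. Constant 56.
Track B: 7, 1, -5. Arithmetic with common difference −6.
Term 10 comes from track B (its 5th entry): -17.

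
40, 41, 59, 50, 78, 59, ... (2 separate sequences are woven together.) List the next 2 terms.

The terms cycle through 2 interleaved subsequences.
Track A = 40, 59, 78: linear: a_n = 21 + 19·n.
Track B = 41, 50, 59: adding 9 each time.
Term 7 comes from track A (its 4th entry): 97.
Position 8 falls in track B as its term 4, giving 68.

97, 68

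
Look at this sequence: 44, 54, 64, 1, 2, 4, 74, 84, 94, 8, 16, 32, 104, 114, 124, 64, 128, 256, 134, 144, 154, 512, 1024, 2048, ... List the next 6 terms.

Reading positions in blocks of 6 reveals the pattern AAABBB — 2 tracks woven together.
Track A: 44, 54, 64, 74, 84, 94, 104, 114, 124, 134, 144, 154 (arithmetic with common difference +10).
Track B: 1, 2, 4, 8, 16, 32, 64, 128, 256, 512, 1024, 2048 (powers 2^0, 2^1, 2^2, …).
Term 25 comes from track A (its 13th entry): 164.
Position 26 → track A, term 14 = 174.
Position 27 falls in track A as its term 15, giving 184.
Position 28 → track B, term 13 = 4096.
Position 29 → track B, term 14 = 8192.
Position 30 → track B, term 15 = 16384.

164, 174, 184, 4096, 8192, 16384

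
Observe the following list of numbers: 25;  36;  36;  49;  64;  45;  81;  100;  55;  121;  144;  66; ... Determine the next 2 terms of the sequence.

169, 196

Positions follow the repeating pattern AAB; grouping by letter gives 2 tracks.
Subsequence A is 25, 36, 49, 64, 81, 100, 121, 144, which is the squares 5², 6², 7², ….
Subsequence B is 36, 45, 55, 66, which is the triangular numbers T_8, T_9, ….
The 13th slot belongs to subsequence A; its 9th term is 169.
The 14th slot belongs to subsequence A; its 10th term is 196.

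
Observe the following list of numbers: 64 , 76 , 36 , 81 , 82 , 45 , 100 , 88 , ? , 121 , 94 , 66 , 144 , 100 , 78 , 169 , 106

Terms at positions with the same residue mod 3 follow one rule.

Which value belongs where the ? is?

Taking every 3rd term gives 3 separate tracks.
Subsequence A = 64, 81, 100, 121, 144, 169: consecutive squares n² from n = 8.
Subsequence B = 76, 82, 88, 94, 100, 106: linear: a_n = 70 + 6·n.
Subsequence C = 36, 45, ?, 66, 78: triangular numbers n(n+1)/2 for n = 8, 9, ….
The gap is subsequence C's term 3; the rule gives 55.

55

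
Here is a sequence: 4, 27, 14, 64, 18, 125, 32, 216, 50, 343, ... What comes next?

82

Split by position mod 2 into 2 tracks.
Track A: 4, 14, 18, 32, 50. Each term equals the sum of the previous two.
Track B: 27, 64, 125, 216, 343. Perfect cubes starting at 3³.
Position 11 falls in track A as its term 6, giving 82.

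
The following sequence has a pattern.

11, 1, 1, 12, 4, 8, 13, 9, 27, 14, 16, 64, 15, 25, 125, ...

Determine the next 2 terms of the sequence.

16, 36

Taking every 3rd term gives 3 separate tracks.
Stream A: 11, 12, 13, 14, 15. Adding 1 each time.
Stream B: 1, 4, 9, 16, 25. The squares 1², 2², 3², ….
Stream C: 1, 8, 27, 64, 125. The cubes 1³, 2³, 3³, ….
Position 16 → stream A, term 6 = 16.
The 17th slot belongs to stream B; its 6th term is 36.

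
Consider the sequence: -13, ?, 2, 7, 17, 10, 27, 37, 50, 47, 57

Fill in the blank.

Reading positions in blocks of 3 reveals the pattern AAB — 2 tracks woven together.
Track A is -13, ?, 7, 17, 27, 37, 47, 57, which is arithmetic with common difference +10.
Track B is 2, 10, 50, which is a geometric progression (common ratio 5).
The gap is track A's term 2; the rule gives -3.

-3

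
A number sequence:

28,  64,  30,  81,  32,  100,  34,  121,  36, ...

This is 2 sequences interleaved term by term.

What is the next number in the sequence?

144

The terms cycle through 2 interleaved subsequences.
Subsequence A = 28, 30, 32, 34, 36: linear: a_n = 26 + 2·n.
Subsequence B = 64, 81, 100, 121: perfect squares starting at 8².
Position 10 falls in subsequence B as its term 5, giving 144.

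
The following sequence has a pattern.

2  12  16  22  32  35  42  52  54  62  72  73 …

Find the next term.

82

The slot pattern repeats as AAB (period 3), so there are 2 interleaved tracks.
Subsequence A: 2, 12, 22, 32, 42, 52, 62, 72. Adding 10 each time.
Subsequence B: 16, 35, 54, 73. Arithmetic with common difference +19.
Position 13 → subsequence A, term 9 = 82.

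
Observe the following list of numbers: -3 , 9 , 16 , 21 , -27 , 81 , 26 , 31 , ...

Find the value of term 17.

Reading positions in blocks of 4 reveals the pattern AABB — 2 tracks woven together.
Stream A: -3, 9, -27, 81. Geometric with ratio -3.
Stream B: 16, 21, 26, 31. Adding 5 each time.
Position 17 falls in stream A as its term 9, giving -19683.

-19683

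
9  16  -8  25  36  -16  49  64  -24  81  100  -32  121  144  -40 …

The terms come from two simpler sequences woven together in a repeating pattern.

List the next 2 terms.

169, 196

Positions follow the repeating pattern AAB; grouping by letter gives 2 tracks.
Subsequence A: 9, 16, 25, 36, 49, 64, 81, 100, 121, 144. The squares 3², 4², 5², ….
Subsequence B: -8, -16, -24, -32, -40. Arithmetic with common difference −8.
The 16th slot belongs to subsequence A; its 11th term is 169.
Position 17 falls in subsequence A as its term 12, giving 196.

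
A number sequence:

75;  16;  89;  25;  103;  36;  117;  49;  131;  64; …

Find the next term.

145

The terms cycle through 2 interleaved subsequences.
Track A: 75, 89, 103, 117, 131 (linear: a_n = 61 + 14·n).
Track B: 16, 25, 36, 49, 64 (consecutive squares n² from n = 4).
The 11th slot belongs to track A; its 6th term is 145.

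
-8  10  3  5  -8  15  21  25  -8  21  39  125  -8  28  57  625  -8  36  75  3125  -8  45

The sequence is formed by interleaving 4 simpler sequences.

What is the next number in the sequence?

The terms cycle through 4 interleaved subsequences.
Track A = -8, -8, -8, -8, -8, -8: constant -8.
Track B = 10, 15, 21, 28, 36, 45: triangular numbers n(n+1)/2 for n = 4, 5, ….
Track C = 3, 21, 39, 57, 75: adding 18 each time.
Track D = 5, 25, 125, 625, 3125: successive powers of 5.
Position 23 falls in track C as its term 6, giving 93.

93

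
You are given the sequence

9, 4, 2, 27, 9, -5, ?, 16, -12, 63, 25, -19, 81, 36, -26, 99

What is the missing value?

The terms cycle through 3 interleaved subsequences.
Track A: 9, 27, ?, 63, 81, 99 — adding 18 each time.
Track B: 4, 9, 16, 25, 36 — perfect squares starting at 2².
Track C: 2, -5, -12, -19, -26 — arithmetic, step −7.
So the missing entry in track A is 45.

45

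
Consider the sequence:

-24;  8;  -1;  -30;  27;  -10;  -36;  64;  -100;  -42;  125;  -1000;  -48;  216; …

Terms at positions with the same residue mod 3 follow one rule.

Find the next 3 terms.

-10000, -54, 343

Taking every 3rd term gives 3 separate tracks.
Track A: -24, -30, -36, -42, -48 (arithmetic, step −6).
Track B: 8, 27, 64, 125, 216 (the cubes 2³, 3³, 4³, …).
Track C: -1, -10, -100, -1000 (a geometric progression (common ratio 10)).
The 15th slot belongs to track C; its 5th term is -10000.
The 16th slot belongs to track A; its 6th term is -54.
The 17th slot belongs to track B; its 6th term is 343.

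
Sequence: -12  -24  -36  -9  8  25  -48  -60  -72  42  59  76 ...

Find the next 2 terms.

-84, -96

The slot pattern repeats as AAABBB (period 6), so there are 2 interleaved tracks.
Stream A: -12, -24, -36, -48, -60, -72. Linear: a_n = −12·n.
Stream B: -9, 8, 25, 42, 59, 76. Linear: a_n = -26 + 17·n.
The 13th slot belongs to stream A; its 7th term is -84.
Position 14 falls in stream A as its term 8, giving -96.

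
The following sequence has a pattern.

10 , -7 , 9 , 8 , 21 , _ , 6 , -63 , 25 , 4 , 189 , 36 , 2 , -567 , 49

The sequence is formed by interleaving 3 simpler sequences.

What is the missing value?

16

Split by position mod 3 into 3 tracks.
Track A is 10, 8, 6, 4, 2, which is arithmetic with common difference −2.
Track B is -7, 21, -63, 189, -567, which is geometric, ×-3 each step.
Track C is 9, ?, 25, 36, 49, which is consecutive squares n² from n = 3.
So the missing entry in track C is 16.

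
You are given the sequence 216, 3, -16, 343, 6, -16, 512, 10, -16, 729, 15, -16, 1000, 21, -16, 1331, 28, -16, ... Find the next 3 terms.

Split by position mod 3 into 3 tracks.
Stream A: 216, 343, 512, 729, 1000, 1331. Perfect cubes starting at 6³.
Stream B: 3, 6, 10, 15, 21, 28. Triangular numbers n(n+1)/2 for n = 2, 3, ….
Stream C: -16, -16, -16, -16, -16, -16. The constant sequence -16.
Position 19 falls in stream A as its term 7, giving 1728.
Position 20 → stream B, term 7 = 36.
The 21st slot belongs to stream C; its 7th term is -16.

1728, 36, -16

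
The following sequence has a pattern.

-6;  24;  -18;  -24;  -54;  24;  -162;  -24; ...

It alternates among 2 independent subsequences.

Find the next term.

-486

Odd-indexed and even-indexed terms follow separate rules.
Subsequence A: -6, -18, -54, -162. Geometric with ratio 3.
Subsequence B: 24, -24, 24, -24. The oscillation 24·(−1)^(n+1).
Position 9 → subsequence A, term 5 = -486.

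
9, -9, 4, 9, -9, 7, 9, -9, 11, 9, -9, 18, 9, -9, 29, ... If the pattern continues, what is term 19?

9

Reading positions in blocks of 3 reveals the pattern AAB — 2 tracks woven together.
Track A: 9, -9, 9, -9, 9, -9, 9, -9, 9, -9 — oscillating between 9 and -9.
Track B: 4, 7, 11, 18, 29 — each term equals the sum of the previous two.
Position 19 falls in track A as its term 13, giving 9.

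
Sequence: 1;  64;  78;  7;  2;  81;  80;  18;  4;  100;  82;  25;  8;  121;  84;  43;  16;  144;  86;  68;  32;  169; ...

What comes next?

Read the sequence 4 terms at a time; column i is its own pattern.
Stream A is 1, 2, 4, 8, 16, 32, which is successive powers of 2.
Stream B is 64, 81, 100, 121, 144, 169, which is the squares 8², 9², 10², ….
Stream C is 78, 80, 82, 84, 86, which is adding 2 each time.
Stream D is 7, 18, 25, 43, 68, which is a Fibonacci-like recurrence a_n = a_{n-1} + a_{n-2}.
Position 23 falls in stream C as its term 6, giving 88.

88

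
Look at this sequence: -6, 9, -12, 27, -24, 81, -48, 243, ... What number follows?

Odd-indexed and even-indexed terms follow separate rules.
Subsequence A: -6, -12, -24, -48 — multiplying by 2 each time.
Subsequence B: 9, 27, 81, 243 — powers of 3.
The 9th slot belongs to subsequence A; its 5th term is -96.

-96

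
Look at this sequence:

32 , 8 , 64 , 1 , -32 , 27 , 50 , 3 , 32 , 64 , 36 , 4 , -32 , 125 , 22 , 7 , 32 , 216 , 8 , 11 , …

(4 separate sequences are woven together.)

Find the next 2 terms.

Taking every 4th term gives 4 separate tracks.
Subsequence A is 32, -32, 32, -32, 32, which is oscillating between 32 and -32.
Subsequence B is 8, 27, 64, 125, 216, which is the cubes 2³, 3³, 4³, ….
Subsequence C is 64, 50, 36, 22, 8, which is subtracting 14 each time.
Subsequence D is 1, 3, 4, 7, 11, which is each term equals the sum of the previous two.
The 21st slot belongs to subsequence A; its 6th term is -32.
Position 22 falls in subsequence B as its term 6, giving 343.

-32, 343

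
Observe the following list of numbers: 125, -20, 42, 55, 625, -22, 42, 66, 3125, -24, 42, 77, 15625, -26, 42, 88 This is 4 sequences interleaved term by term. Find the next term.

Split by position mod 4 into 4 tracks.
Track A: 125, 625, 3125, 15625. Successive powers of 5.
Track B: -20, -22, -24, -26. Arithmetic, step −2.
Track C: 42, 42, 42, 42. The constant sequence 42.
Track D: 55, 66, 77, 88. Linear: a_n = 44 + 11·n.
Position 17 → track A, term 5 = 78125.

78125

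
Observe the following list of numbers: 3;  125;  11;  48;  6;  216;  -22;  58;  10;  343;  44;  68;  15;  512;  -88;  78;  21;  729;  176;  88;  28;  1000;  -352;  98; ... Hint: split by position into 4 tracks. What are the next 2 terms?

Read the sequence 4 terms at a time; column i is its own pattern.
Track A: 3, 6, 10, 15, 21, 28. Triangular numbers starting at T_2.
Track B: 125, 216, 343, 512, 729, 1000. The cubes 5³, 6³, 7³, ….
Track C: 11, -22, 44, -88, 176, -352. Multiplying by -2 each time.
Track D: 48, 58, 68, 78, 88, 98. Arithmetic, step +10.
Position 25 falls in track A as its term 7, giving 36.
Term 26 comes from track B (its 7th entry): 1331.

36, 1331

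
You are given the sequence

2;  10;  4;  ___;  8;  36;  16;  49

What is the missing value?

Split by position mod 2 into 2 tracks.
Track A: 2, 4, 8, 16. Successive powers of 2.
Track B: 10, ?, 36, 49. Arithmetic with common difference +13.
Track B's pattern makes the blank 23.

23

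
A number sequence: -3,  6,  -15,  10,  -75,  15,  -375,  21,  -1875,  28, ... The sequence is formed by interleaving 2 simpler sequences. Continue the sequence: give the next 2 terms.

-9375, 36

The terms cycle through 2 interleaved subsequences.
Track A: -3, -15, -75, -375, -1875. A geometric progression (common ratio 5).
Track B: 6, 10, 15, 21, 28. Triangular numbers starting at T_3.
Position 11 → track A, term 6 = -9375.
Position 12 → track B, term 6 = 36.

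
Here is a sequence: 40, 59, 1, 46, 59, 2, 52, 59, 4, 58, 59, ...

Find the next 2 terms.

8, 64

Split by position mod 3 into 3 tracks.
Stream A is 40, 46, 52, 58, which is arithmetic, step +6.
Stream B is 59, 59, 59, 59, which is always 59.
Stream C is 1, 2, 4, which is powers 2^0, 2^1, 2^2, ….
Term 12 comes from stream C (its 4th entry): 8.
Position 13 → stream A, term 5 = 64.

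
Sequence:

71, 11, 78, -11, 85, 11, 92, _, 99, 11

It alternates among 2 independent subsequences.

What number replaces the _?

-11

Taking every 2nd term gives 2 separate tracks.
Stream A: 71, 78, 85, 92, 99. Adding 7 each time.
Stream B: 11, -11, 11, ?, 11. Alternating ±11.
Filling stream B at index 4 by its rule yields -11.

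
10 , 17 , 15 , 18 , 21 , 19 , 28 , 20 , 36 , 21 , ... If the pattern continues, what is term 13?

55

Split by position mod 2 into 2 tracks.
Track A = 10, 15, 21, 28, 36: the triangular numbers T_4, T_5, ….
Track B = 17, 18, 19, 20, 21: adding 1 each time.
Position 13 → track A, term 7 = 55.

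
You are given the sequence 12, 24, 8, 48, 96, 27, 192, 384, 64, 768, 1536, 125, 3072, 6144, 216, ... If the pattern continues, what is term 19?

49152

Reading positions in blocks of 3 reveals the pattern AAB — 2 tracks woven together.
Subsequence A is 12, 24, 48, 96, 192, 384, 768, 1536, 3072, 6144, which is multiplying by 2 each time.
Subsequence B is 8, 27, 64, 125, 216, which is consecutive cubes n³ from n = 2.
The 19th slot belongs to subsequence A; its 13th term is 49152.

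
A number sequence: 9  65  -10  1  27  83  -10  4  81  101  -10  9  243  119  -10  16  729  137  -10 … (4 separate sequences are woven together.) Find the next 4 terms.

25, 2187, 155, -10

Taking every 4th term gives 4 separate tracks.
Subsequence A: 9, 27, 81, 243, 729. Successive powers of 3.
Subsequence B: 65, 83, 101, 119, 137. Linear: a_n = 47 + 18·n.
Subsequence C: -10, -10, -10, -10, -10. Always -10.
Subsequence D: 1, 4, 9, 16. Perfect squares starting at 1².
The 20th slot belongs to subsequence D; its 5th term is 25.
Position 21 → subsequence A, term 6 = 2187.
Term 22 comes from subsequence B (its 6th entry): 155.
The 23rd slot belongs to subsequence C; its 6th term is -10.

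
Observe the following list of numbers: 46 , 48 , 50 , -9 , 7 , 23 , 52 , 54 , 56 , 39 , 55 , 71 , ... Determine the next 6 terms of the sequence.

The slot pattern repeats as AAABBB (period 6), so there are 2 interleaved tracks.
Track A = 46, 48, 50, 52, 54, 56: arithmetic with common difference +2.
Track B = -9, 7, 23, 39, 55, 71: linear: a_n = -25 + 16·n.
Position 13 falls in track A as its term 7, giving 58.
Position 14 → track A, term 8 = 60.
Term 15 comes from track A (its 9th entry): 62.
Position 16 falls in track B as its term 7, giving 87.
Term 17 comes from track B (its 8th entry): 103.
Term 18 comes from track B (its 9th entry): 119.

58, 60, 62, 87, 103, 119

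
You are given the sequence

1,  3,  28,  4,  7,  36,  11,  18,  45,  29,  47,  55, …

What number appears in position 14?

Positions follow the repeating pattern AAB; grouping by letter gives 2 tracks.
Stream A: 1, 3, 4, 7, 11, 18, 29, 47. Each term equals the sum of the previous two.
Stream B: 28, 36, 45, 55. The triangular numbers T_7, T_8, ….
Position 14 falls in stream A as its term 10, giving 123.

123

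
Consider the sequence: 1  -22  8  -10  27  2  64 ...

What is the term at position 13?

Split by position mod 2 into 2 tracks.
Track A: 1, 8, 27, 64. Consecutive cubes n³ from n = 1.
Track B: -22, -10, 2. Adding 12 each time.
Position 13 falls in track A as its term 7, giving 343.

343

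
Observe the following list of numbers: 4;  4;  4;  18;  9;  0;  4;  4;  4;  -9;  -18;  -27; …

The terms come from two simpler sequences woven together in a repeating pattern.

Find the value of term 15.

Reading positions in blocks of 6 reveals the pattern AAABBB — 2 tracks woven together.
Track A is 4, 4, 4, 4, 4, 4, which is the constant sequence 4.
Track B is 18, 9, 0, -9, -18, -27, which is linear: a_n = 27 − 9·n.
Position 15 falls in track A as its term 9, giving 4.

4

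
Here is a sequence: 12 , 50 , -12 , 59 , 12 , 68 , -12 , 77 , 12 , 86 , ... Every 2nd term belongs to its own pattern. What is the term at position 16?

113

Taking every 2nd term gives 2 separate tracks.
Subsequence A = 12, -12, 12, -12, 12: alternating ±12.
Subsequence B = 50, 59, 68, 77, 86: adding 9 each time.
Position 16 falls in subsequence B as its term 8, giving 113.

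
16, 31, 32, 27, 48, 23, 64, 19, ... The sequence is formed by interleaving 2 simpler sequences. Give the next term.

The terms cycle through 2 interleaved subsequences.
Subsequence A = 16, 32, 48, 64: linear: a_n = 16·n.
Subsequence B = 31, 27, 23, 19: subtracting 4 each time.
Term 9 comes from subsequence A (its 5th entry): 80.

80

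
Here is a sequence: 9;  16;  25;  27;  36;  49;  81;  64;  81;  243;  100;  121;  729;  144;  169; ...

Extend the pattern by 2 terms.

2187, 196

Positions follow the repeating pattern ABB; grouping by letter gives 2 tracks.
Subsequence A: 9, 27, 81, 243, 729 — powers of 3.
Subsequence B: 16, 25, 36, 49, 64, 81, 100, 121, 144, 169 — perfect squares starting at 4².
Position 16 falls in subsequence A as its term 6, giving 2187.
Position 17 → subsequence B, term 11 = 196.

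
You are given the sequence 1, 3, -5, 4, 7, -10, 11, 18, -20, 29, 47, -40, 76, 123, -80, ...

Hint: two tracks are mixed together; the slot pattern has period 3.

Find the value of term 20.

843

Reading positions in blocks of 3 reveals the pattern AAB — 2 tracks woven together.
Track A: 1, 3, 4, 7, 11, 18, 29, 47, 76, 123 — each term equals the sum of the previous two.
Track B: -5, -10, -20, -40, -80 — geometric, ×2 each step.
Position 20 → track A, term 14 = 843.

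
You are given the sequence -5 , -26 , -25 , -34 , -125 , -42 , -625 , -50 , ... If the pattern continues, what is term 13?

-78125

Odd-indexed and even-indexed terms follow separate rules.
Track A is -5, -25, -125, -625, which is multiplying by 5 each time.
Track B is -26, -34, -42, -50, which is arithmetic, step −8.
Position 13 falls in track A as its term 7, giving -78125.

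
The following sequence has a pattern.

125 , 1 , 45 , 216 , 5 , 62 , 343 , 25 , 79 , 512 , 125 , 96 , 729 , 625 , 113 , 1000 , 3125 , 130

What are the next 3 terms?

1331, 15625, 147

Read the sequence 3 terms at a time; column i is its own pattern.
Track A is 125, 216, 343, 512, 729, 1000, which is the cubes 5³, 6³, 7³, ….
Track B is 1, 5, 25, 125, 625, 3125, which is powers of 5.
Track C is 45, 62, 79, 96, 113, 130, which is linear: a_n = 28 + 17·n.
The 19th slot belongs to track A; its 7th term is 1331.
Term 20 comes from track B (its 7th entry): 15625.
Position 21 → track C, term 7 = 147.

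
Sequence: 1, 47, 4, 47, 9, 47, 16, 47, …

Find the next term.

25

Split by position mod 2 into 2 tracks.
Subsequence A: 1, 4, 9, 16 (the squares 1², 2², 3², …).
Subsequence B: 47, 47, 47, 47 (constant 47).
The 9th slot belongs to subsequence A; its 5th term is 25.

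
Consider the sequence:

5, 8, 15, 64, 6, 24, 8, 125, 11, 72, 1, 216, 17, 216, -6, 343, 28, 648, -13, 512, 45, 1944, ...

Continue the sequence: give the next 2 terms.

-20, 729

Read the sequence 4 terms at a time; column i is its own pattern.
Track A: 5, 6, 11, 17, 28, 45. Each term equals the sum of the previous two.
Track B: 8, 24, 72, 216, 648, 1944. A geometric progression (common ratio 3).
Track C: 15, 8, 1, -6, -13. Linear: a_n = 22 − 7·n.
Track D: 64, 125, 216, 343, 512. The cubes 4³, 5³, 6³, ….
Term 23 comes from track C (its 6th entry): -20.
Term 24 comes from track D (its 6th entry): 729.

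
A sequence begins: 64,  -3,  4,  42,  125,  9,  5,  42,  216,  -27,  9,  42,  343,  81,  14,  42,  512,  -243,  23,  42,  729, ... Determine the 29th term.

Taking every 4th term gives 4 separate tracks.
Stream A = 64, 125, 216, 343, 512, 729: consecutive cubes n³ from n = 4.
Stream B = -3, 9, -27, 81, -243: a geometric progression (common ratio -3).
Stream C = 4, 5, 9, 14, 23: a Fibonacci-like recurrence a_n = a_{n-1} + a_{n-2}.
Stream D = 42, 42, 42, 42, 42: constant 42.
The 29th slot belongs to stream A; its 8th term is 1331.

1331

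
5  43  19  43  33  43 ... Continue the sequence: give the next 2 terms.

47, 43

Taking every 2nd term gives 2 separate tracks.
Stream A: 5, 19, 33 — linear: a_n = -9 + 14·n.
Stream B: 43, 43, 43 — always 43.
Position 7 falls in stream A as its term 4, giving 47.
Position 8 falls in stream B as its term 4, giving 43.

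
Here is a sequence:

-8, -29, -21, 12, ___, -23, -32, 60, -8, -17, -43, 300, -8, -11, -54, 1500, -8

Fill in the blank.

Split by position mod 4: positions 1, 5, 9, … form one track, and each other residue class forms its own.
Subsequence A: -8, ?, -8, -8, -8. The constant sequence -8.
Subsequence B: -29, -23, -17, -11. Arithmetic, step +6.
Subsequence C: -21, -32, -43, -54. Arithmetic with common difference −11.
Subsequence D: 12, 60, 300, 1500. A geometric progression (common ratio 5).
Subsequence A's pattern makes the blank -8.

-8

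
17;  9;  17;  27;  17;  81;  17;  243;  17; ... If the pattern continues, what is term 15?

17

Taking every 2nd term gives 2 separate tracks.
Track A: 17, 17, 17, 17, 17. Constant 17.
Track B: 9, 27, 81, 243. Successive powers of 3.
The 15th slot belongs to track A; its 8th term is 17.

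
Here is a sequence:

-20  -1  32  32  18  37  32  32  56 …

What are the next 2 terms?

The slot pattern repeats as AABB (period 4), so there are 2 interleaved tracks.
Stream A is -20, -1, 18, 37, 56, which is arithmetic with common difference +19.
Stream B is 32, 32, 32, 32, which is always 32.
Term 10 comes from stream A (its 6th entry): 75.
The 11th slot belongs to stream B; its 5th term is 32.

75, 32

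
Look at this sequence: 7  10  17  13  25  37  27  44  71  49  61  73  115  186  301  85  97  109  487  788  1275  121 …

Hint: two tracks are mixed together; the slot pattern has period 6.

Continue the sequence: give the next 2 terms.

Positions follow the repeating pattern AAABBB; grouping by letter gives 2 tracks.
Track A is 7, 10, 17, 27, 44, 71, 115, 186, 301, 487, 788, 1275, which is each term equals the sum of the previous two.
Track B is 13, 25, 37, 49, 61, 73, 85, 97, 109, 121, which is linear: a_n = 1 + 12·n.
The 23rd slot belongs to track B; its 11th term is 133.
Position 24 → track B, term 12 = 145.

133, 145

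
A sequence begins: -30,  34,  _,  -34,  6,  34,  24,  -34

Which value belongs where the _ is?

-12

Positions 1, 3, 5, … form one subsequence and positions 2, 4, 6, … form another.
Subsequence A: -30, ?, 6, 24 (linear: a_n = -48 + 18·n).
Subsequence B: 34, -34, 34, -34 (alternating ±34).
So the missing entry in subsequence A is -12.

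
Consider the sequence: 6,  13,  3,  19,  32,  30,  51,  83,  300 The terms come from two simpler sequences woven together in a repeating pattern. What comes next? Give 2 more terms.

Positions follow the repeating pattern AAB; grouping by letter gives 2 tracks.
Stream A is 6, 13, 19, 32, 51, 83, which is Fibonacci-style (each term is the sum of the two before it).
Stream B is 3, 30, 300, which is geometric with ratio 10.
The 10th slot belongs to stream A; its 7th term is 134.
The 11th slot belongs to stream A; its 8th term is 217.

134, 217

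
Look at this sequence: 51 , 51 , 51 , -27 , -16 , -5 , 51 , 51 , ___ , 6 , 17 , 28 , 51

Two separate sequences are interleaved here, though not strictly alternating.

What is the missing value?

51

The slot pattern repeats as AAABBB (period 6), so there are 2 interleaved tracks.
Track A: 51, 51, 51, 51, 51, ?, 51. The constant sequence 51.
Track B: -27, -16, -5, 6, 17, 28. Adding 11 each time.
So the missing entry in track A is 51.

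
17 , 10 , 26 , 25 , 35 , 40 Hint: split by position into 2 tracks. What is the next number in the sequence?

The terms cycle through 2 interleaved subsequences.
Track A is 17, 26, 35, which is adding 9 each time.
Track B is 10, 25, 40, which is arithmetic, step +15.
Position 7 → track A, term 4 = 44.

44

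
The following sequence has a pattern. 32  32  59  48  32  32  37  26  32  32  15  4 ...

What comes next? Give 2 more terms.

32, 32

Positions follow the repeating pattern AABB; grouping by letter gives 2 tracks.
Track A is 32, 32, 32, 32, 32, 32, which is always 32.
Track B is 59, 48, 37, 26, 15, 4, which is linear: a_n = 70 − 11·n.
Term 13 comes from track A (its 7th entry): 32.
The 14th slot belongs to track A; its 8th term is 32.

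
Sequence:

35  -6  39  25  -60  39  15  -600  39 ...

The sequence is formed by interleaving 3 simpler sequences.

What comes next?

5

Taking every 3rd term gives 3 separate tracks.
Track A: 35, 25, 15 (arithmetic with common difference −10).
Track B: -6, -60, -600 (multiplying by 10 each time).
Track C: 39, 39, 39 (the constant sequence 39).
Position 10 → track A, term 4 = 5.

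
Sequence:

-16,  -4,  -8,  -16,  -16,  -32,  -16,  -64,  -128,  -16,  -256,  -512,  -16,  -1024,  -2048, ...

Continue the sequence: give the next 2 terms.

The slot pattern repeats as ABB (period 3), so there are 2 interleaved tracks.
Stream A: -16, -16, -16, -16, -16 — the constant sequence -16.
Stream B: -4, -8, -16, -32, -64, -128, -256, -512, -1024, -2048 — multiplying by 2 each time.
The 16th slot belongs to stream A; its 6th term is -16.
Position 17 → stream B, term 11 = -4096.

-16, -4096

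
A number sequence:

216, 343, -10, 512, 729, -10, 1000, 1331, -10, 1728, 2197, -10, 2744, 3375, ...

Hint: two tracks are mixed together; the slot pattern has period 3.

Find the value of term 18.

-10

The slot pattern repeats as AAB (period 3), so there are 2 interleaved tracks.
Track A: 216, 343, 512, 729, 1000, 1331, 1728, 2197, 2744, 3375 (the cubes 6³, 7³, 8³, …).
Track B: -10, -10, -10, -10 (constant -10).
Position 18 → track B, term 6 = -10.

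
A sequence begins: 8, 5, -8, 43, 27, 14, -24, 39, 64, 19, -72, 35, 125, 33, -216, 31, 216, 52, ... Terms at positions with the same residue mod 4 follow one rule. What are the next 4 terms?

-648, 27, 343, 85

Split by position mod 4: positions 1, 5, 9, … form one track, and each other residue class forms its own.
Subsequence A is 8, 27, 64, 125, 216, which is consecutive cubes n³ from n = 2.
Subsequence B is 5, 14, 19, 33, 52, which is a Fibonacci-like recurrence a_n = a_{n-1} + a_{n-2}.
Subsequence C is -8, -24, -72, -216, which is geometric, ×3 each step.
Subsequence D is 43, 39, 35, 31, which is arithmetic, step −4.
Position 19 → subsequence C, term 5 = -648.
The 20th slot belongs to subsequence D; its 5th term is 27.
Position 21 → subsequence A, term 6 = 343.
Position 22 falls in subsequence B as its term 6, giving 85.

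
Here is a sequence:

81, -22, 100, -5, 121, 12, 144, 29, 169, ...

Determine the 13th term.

225

Positions 1, 3, 5, … form one subsequence and positions 2, 4, 6, … form another.
Track A: 81, 100, 121, 144, 169 (the squares 9², 10², 11², …).
Track B: -22, -5, 12, 29 (arithmetic, step +17).
The 13th slot belongs to track A; its 7th term is 225.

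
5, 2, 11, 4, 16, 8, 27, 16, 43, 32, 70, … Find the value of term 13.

Taking every 2nd term gives 2 separate tracks.
Track A is 5, 11, 16, 27, 43, 70, which is each term equals the sum of the previous two.
Track B is 2, 4, 8, 16, 32, which is powers of 2.
Term 13 comes from track A (its 7th entry): 113.

113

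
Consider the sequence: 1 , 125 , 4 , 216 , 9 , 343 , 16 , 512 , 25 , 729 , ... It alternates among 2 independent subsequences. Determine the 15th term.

Split by position mod 2 into 2 tracks.
Track A: 1, 4, 9, 16, 25 (consecutive squares n² from n = 1).
Track B: 125, 216, 343, 512, 729 (consecutive cubes n³ from n = 5).
The 15th slot belongs to track A; its 8th term is 64.

64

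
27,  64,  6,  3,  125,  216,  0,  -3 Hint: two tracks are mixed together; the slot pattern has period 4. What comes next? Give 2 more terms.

343, 512

Reading positions in blocks of 4 reveals the pattern AABB — 2 tracks woven together.
Stream A is 27, 64, 125, 216, which is the cubes 3³, 4³, 5³, ….
Stream B is 6, 3, 0, -3, which is subtracting 3 each time.
Position 9 falls in stream A as its term 5, giving 343.
Term 10 comes from stream A (its 6th entry): 512.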